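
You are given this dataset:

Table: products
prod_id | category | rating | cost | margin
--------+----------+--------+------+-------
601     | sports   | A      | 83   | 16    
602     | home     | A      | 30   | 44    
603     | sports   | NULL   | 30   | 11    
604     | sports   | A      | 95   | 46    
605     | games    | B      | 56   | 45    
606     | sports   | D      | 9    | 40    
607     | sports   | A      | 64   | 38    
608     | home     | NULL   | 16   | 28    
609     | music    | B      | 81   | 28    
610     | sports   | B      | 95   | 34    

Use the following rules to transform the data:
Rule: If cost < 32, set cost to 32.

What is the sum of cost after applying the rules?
602

Step 1: 4 records have cost < 32
Step 2: These records originally summed to 85
Step 3: After setting to minimum: 4 × 32 = 128
Step 4: Unaffected records sum: 474
Step 5: Final sum = 128 + 474 = 602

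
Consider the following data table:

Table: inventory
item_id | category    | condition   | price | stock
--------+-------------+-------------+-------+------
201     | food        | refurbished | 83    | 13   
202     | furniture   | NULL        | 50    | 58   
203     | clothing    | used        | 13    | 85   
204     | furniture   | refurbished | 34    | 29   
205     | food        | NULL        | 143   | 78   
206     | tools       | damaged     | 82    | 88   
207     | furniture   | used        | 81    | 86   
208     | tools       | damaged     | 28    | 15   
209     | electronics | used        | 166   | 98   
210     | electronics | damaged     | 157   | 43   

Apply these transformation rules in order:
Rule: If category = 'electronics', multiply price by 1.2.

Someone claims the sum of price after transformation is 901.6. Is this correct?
Yes, the result is correct.

Step 1: Calculate the correct sum after transformation
Step 2: Apply multiplier 1.2 to records where category = 'electronics'
Step 3: Correct result = 901.6
Step 4: Claimed result = 901.6
Step 5: 901.6 = 901.6 ✓
Conclusion: The claimed result is correct.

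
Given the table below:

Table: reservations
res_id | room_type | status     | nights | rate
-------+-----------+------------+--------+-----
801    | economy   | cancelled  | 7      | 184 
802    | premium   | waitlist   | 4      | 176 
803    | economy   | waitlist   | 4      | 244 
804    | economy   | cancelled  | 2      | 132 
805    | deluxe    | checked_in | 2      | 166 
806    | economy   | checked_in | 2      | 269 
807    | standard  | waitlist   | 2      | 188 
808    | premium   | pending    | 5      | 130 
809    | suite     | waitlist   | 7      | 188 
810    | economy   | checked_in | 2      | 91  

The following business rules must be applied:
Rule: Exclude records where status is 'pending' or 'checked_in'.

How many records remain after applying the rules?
6

Step 1: Count records to exclude
  - 1 (pending) + 3 (checked_in) = 4 records
Step 2: Total records: 10
Step 3: Remaining = 10 - 4 = 6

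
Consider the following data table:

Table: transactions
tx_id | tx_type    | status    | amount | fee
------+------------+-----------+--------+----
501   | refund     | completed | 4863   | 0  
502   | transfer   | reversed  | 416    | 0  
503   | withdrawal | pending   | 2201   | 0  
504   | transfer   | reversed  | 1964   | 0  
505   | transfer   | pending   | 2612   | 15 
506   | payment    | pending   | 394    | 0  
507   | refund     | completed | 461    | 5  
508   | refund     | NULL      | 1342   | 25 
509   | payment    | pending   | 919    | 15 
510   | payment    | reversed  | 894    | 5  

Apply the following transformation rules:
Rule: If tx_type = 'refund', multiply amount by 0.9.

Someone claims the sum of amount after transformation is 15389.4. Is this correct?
No, the correct result is 15399.4.

Step 1: Calculate the correct sum after transformation
Step 2: Apply multiplier 0.9 to records where tx_type = 'refund'
Step 3: Correct result = 15399.4
Step 4: Claimed result = 15389.4
Step 5: 15399.4 ≠ 15389.4
Conclusion: The claimed result is incorrect. The correct answer is 15399.4.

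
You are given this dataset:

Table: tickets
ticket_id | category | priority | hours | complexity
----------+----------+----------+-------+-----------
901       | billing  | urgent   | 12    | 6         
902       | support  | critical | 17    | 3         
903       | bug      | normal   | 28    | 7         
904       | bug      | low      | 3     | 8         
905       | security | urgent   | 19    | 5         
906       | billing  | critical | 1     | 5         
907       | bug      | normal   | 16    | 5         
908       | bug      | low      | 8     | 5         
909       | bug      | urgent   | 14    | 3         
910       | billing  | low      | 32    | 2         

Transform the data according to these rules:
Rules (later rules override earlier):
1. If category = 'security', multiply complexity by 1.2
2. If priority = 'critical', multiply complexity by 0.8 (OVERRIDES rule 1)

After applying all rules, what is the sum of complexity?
48.4

Step 1: Rule 2 takes priority for records with priority = 'critical'
  - 2 records: 8 × 0.8 = 6.4
Step 2: Rule 1 applies to remaining records with category = 'security'
  - 1 records: 5 × 1.2 = 6.0
Step 3: Other records unchanged: 36
Step 4: Final sum = 6.4 + 6.0 + 36 = 48.4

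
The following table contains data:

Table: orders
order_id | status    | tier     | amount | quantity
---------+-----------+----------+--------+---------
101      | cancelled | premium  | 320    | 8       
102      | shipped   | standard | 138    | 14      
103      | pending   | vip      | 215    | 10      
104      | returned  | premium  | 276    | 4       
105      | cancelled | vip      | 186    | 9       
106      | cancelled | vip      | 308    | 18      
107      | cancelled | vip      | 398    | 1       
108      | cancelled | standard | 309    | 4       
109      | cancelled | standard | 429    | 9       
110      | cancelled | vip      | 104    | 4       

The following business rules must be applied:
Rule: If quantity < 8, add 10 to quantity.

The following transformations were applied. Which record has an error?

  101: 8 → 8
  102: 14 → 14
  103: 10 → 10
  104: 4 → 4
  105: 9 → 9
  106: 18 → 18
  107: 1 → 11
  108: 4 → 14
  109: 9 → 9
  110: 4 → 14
Record 104 has an error. The correct transformed value should be 14, not 4.

Step 1: Check each record against the rule
Step 2: Record 104 has quantity = 4
Step 3: Since 4 < 8, the bonus should have been applied
Step 4: Correct value = 14, but claimed value = 4
Conclusion: Record 104 has the error.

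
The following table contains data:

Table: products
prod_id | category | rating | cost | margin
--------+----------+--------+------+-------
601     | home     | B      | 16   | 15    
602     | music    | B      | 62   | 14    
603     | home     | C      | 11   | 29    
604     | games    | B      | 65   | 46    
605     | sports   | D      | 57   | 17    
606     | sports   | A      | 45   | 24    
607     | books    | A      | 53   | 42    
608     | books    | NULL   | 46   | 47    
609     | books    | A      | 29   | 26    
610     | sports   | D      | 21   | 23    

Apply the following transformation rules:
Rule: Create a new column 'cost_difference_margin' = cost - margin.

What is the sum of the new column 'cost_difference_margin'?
122

Step 1: For each record, compute cost - margin
Example calculations:
  16 - 15 = 1
  62 - 14 = 48
  11 - 29 = -18
  ...
Step 2: Sum all derived values
Step 3: Total = 122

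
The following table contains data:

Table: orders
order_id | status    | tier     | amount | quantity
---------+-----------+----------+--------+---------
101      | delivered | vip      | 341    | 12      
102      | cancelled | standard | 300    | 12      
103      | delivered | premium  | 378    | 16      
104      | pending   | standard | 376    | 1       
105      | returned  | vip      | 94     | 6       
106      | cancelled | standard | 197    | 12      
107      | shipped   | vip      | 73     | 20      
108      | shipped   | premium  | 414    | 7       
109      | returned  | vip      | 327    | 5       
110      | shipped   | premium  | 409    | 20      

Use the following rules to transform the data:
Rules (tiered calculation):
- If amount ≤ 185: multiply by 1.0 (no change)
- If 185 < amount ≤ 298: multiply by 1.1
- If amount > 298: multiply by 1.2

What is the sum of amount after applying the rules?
3437.7

Step 1: Tier 1 (amount ≤ 185): 2 records, sum = 167 × 1.0 = 167.0
Step 2: Tier 2 (185 < amount ≤ 298): 1 records, sum = 197 × 1.1 = 216.7
Step 3: Tier 3 (amount > 298): 7 records, sum = 2545 × 1.2 = 3054.0
Step 4: Final sum = 167.0 + 216.7 + 3054.0 = 3437.7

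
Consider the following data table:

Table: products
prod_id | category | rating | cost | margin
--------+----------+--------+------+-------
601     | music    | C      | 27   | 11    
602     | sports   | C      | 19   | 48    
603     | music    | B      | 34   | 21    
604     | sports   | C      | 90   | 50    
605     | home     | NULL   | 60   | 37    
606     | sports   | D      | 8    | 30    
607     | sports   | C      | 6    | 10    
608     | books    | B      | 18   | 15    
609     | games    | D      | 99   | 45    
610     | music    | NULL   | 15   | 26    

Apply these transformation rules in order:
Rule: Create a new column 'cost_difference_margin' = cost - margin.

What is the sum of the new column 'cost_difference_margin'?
83

Step 1: For each record, compute cost - margin
Example calculations:
  27 - 11 = 16
  19 - 48 = -29
  34 - 21 = 13
  ...
Step 2: Sum all derived values
Step 3: Total = 83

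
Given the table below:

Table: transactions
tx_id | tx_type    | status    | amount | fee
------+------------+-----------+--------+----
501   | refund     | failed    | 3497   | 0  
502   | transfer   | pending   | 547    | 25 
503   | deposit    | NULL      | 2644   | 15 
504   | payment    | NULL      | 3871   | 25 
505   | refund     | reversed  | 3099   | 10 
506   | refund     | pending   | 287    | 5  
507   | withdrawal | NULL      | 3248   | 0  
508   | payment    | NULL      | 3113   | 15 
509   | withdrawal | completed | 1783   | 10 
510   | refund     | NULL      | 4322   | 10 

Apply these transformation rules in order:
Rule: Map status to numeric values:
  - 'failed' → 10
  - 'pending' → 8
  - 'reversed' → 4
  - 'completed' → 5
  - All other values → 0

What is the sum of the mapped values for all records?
35

Step 1: Apply mapping to each record
Step 2: Count by status:
  'failed': 1 records × 10 = 10
  'pending': 2 records × 8 = 16
  'reversed': 1 records × 4 = 4
  'completed': 1 records × 5 = 5
Step 3: Sum all mapped values = 35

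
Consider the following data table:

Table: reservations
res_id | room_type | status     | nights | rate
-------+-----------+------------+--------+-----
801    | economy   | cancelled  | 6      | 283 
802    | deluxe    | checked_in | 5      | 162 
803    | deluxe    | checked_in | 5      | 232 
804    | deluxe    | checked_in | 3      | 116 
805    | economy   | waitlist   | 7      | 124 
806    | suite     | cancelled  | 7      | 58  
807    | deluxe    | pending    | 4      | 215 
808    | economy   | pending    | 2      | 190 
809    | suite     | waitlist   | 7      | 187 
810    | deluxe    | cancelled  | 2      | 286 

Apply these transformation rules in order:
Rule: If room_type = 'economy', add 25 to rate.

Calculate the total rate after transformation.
1928

Step 1: Count records where room_type = 'economy': 3
Step 2: Total bonus added: 3 × 25 = 75
Step 3: Original sum of rate: 1853
Step 4: Final sum = 1853 + 75 = 1928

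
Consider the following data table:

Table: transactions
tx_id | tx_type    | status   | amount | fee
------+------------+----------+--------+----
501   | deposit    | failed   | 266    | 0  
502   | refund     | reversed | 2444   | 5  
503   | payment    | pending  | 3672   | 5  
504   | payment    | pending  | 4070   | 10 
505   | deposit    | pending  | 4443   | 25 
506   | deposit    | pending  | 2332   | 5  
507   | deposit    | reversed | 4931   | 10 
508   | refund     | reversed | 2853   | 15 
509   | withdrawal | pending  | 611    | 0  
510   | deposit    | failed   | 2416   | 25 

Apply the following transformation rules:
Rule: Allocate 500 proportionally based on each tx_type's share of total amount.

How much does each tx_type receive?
deposit: 256.58, payment: 138.06, refund: 94.46, withdrawal: 10.9

Step 1: Calculate total amount = 28038
Step 2: Calculate each tx_type's proportion:
  deposit: 14388/28038 = 51.32% → 256.58
  payment: 7742/28038 = 27.61% → 138.06
  refund: 5297/28038 = 18.89% → 94.46
  withdrawal: 611/28038 = 2.18% → 10.9
Step 3: Verify: sum of allocations ≈ 500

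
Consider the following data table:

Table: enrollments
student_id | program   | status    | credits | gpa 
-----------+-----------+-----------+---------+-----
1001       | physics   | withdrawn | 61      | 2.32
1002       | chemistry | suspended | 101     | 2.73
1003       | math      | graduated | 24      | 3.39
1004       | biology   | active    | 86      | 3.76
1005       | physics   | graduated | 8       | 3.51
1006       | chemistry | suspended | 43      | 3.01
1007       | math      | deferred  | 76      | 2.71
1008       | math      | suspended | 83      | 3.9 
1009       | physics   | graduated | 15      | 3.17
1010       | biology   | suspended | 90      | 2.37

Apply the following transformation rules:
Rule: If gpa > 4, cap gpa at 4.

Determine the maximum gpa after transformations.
3.9

Step 1: Original maximum gpa = 3.9
Step 2: Check cap of 4 against maximum
Step 3: No records exceed the cap (max 3.9 <= cap 4), so no capping applies
Step 4: Maximum after transformation = 3.9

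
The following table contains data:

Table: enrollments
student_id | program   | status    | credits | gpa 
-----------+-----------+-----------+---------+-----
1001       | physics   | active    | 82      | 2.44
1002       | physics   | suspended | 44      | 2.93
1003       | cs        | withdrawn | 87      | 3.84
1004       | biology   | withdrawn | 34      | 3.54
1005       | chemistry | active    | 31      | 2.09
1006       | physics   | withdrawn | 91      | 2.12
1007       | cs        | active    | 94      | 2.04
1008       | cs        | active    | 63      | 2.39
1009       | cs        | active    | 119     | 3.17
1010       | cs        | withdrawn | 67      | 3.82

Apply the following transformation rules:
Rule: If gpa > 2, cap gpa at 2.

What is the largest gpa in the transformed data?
2

Step 1: Original maximum gpa = 3.84
Step 2: Apply cap at 2
Step 3: 10 records had gpa > 2 and were capped
Step 4: Maximum after transformation = 2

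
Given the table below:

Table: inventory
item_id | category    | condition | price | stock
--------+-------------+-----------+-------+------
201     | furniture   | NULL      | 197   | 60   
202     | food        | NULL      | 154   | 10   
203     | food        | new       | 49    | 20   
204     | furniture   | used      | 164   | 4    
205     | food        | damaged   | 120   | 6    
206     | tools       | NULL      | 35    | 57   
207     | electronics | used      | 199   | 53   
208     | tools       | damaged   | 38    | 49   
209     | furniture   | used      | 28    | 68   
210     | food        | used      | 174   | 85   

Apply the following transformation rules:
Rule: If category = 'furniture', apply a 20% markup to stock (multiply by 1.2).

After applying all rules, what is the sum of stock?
438.4

Step 1: Records with category = 'furniture' have total stock = 132
Step 2: Apply multiplier: 132 × 1.2 = 158.4
Step 3: Other records total: 280
Step 4: Final sum = 158.4 + 280 = 438.4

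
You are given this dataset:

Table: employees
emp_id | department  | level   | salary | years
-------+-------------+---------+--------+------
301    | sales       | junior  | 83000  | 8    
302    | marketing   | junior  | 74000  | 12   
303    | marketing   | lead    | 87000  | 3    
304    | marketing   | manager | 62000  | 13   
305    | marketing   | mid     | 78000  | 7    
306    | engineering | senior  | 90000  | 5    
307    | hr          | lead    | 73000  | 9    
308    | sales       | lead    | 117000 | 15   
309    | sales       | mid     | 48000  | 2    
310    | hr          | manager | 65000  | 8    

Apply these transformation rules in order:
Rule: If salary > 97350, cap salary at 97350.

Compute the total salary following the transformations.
757350

Step 1: 1 records have salary > 97350
Step 2: These records originally summed to 117000
Step 3: After capping: 1 × 97350 = 97350
Step 4: Unaffected records sum: 660000
Step 5: Final sum = 97350 + 660000 = 757350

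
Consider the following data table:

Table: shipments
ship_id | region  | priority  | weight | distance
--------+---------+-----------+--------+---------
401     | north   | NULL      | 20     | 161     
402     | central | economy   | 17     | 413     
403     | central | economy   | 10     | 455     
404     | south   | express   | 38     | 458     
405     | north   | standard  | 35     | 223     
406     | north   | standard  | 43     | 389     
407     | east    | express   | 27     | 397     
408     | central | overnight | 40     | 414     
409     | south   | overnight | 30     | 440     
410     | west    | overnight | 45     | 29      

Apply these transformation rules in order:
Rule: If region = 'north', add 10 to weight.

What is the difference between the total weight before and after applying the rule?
30

Step 1: Original sum of weight = 305
Step 2: 3 records have region = 'north'
Step 3: Each affected record changes by 10
Step 4: Total change = 3 × 10 = 30
Step 5: New sum = 305 + 30 = 335
Step 6: Difference = |335 - 305| = 30
        (Sum increased by 30)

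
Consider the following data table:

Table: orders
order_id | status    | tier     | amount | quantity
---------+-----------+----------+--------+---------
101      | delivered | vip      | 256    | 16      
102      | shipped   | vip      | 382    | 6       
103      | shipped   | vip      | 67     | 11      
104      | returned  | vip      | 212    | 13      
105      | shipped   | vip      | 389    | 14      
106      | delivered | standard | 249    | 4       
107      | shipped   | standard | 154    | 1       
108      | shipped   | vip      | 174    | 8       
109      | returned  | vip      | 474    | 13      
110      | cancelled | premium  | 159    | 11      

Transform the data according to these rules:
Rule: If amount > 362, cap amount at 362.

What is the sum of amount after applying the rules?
2357

Step 1: 3 records have amount > 362
Step 2: These records originally summed to 1245
Step 3: After capping: 3 × 362 = 1086
Step 4: Unaffected records sum: 1271
Step 5: Final sum = 1086 + 1271 = 2357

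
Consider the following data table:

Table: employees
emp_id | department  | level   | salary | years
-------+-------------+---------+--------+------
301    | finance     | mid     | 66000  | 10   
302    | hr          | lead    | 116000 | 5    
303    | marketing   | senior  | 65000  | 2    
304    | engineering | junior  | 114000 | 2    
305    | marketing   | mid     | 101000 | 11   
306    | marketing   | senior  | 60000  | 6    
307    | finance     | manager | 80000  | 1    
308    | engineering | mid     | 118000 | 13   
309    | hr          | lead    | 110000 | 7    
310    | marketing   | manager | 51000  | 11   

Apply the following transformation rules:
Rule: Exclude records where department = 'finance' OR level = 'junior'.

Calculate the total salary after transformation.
621000

Step 1: Find records where department = 'finance' OR level = 'junior'
Step 2: 3 records match, summing to 260000
Step 3: Original sum: 881000
Step 4: Remaining sum = 881000 - 260000 = 621000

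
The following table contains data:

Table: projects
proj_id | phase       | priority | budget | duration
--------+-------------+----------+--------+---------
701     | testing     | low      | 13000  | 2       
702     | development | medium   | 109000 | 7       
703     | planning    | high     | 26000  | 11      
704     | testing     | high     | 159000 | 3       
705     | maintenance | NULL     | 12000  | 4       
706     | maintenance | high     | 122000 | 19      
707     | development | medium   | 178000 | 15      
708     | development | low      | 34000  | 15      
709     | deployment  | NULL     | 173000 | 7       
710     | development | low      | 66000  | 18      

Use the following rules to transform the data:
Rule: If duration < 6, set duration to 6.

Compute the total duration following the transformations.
110

Step 1: 3 records have duration < 6
Step 2: These records originally summed to 9
Step 3: After setting to minimum: 3 × 6 = 18
Step 4: Unaffected records sum: 92
Step 5: Final sum = 18 + 92 = 110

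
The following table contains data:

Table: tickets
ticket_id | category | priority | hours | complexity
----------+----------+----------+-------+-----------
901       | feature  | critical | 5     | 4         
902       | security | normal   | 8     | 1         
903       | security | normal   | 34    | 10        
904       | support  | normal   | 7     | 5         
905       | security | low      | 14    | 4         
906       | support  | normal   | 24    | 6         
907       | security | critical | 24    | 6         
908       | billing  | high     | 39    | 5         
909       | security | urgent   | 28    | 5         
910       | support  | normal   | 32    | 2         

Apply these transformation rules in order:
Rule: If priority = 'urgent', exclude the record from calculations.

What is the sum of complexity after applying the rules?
43

Step 1: Identify records where priority = 'urgent'
Step 2: The excluded records sum to 5
Step 3: Original total complexity = 48
Step 4: Remaining total = 48 - 5 = 43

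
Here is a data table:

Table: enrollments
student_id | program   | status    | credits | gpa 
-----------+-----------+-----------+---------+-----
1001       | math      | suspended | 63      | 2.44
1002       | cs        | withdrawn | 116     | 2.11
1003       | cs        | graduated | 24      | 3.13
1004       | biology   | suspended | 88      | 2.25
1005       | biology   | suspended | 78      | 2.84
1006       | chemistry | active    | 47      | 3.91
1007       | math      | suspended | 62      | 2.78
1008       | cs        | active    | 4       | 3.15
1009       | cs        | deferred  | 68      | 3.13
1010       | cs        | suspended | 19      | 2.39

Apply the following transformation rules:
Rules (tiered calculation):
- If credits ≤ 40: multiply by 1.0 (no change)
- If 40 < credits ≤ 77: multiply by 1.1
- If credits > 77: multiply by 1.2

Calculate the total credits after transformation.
649.4

Step 1: Tier 1 (credits ≤ 40): 3 records, sum = 47 × 1.0 = 47.0
Step 2: Tier 2 (40 < credits ≤ 77): 4 records, sum = 240 × 1.1 = 264.0
Step 3: Tier 3 (credits > 77): 3 records, sum = 282 × 1.2 = 338.4
Step 4: Final sum = 47.0 + 264.0 + 338.4 = 649.4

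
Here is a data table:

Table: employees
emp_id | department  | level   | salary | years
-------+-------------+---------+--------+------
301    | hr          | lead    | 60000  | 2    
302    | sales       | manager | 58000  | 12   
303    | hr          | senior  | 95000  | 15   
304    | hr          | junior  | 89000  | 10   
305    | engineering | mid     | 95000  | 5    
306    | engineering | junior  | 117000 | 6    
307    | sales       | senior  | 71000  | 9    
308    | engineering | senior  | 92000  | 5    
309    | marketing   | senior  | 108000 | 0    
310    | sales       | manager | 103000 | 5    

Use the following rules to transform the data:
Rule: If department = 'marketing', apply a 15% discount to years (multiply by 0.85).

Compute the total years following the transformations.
69.0

Step 1: Records with department = 'marketing' have total years = 0
Step 2: Apply multiplier: 0 × 0.85 = 0.0
Step 3: Other records total: 69
Step 4: Final sum = 0.0 + 69 = 69.0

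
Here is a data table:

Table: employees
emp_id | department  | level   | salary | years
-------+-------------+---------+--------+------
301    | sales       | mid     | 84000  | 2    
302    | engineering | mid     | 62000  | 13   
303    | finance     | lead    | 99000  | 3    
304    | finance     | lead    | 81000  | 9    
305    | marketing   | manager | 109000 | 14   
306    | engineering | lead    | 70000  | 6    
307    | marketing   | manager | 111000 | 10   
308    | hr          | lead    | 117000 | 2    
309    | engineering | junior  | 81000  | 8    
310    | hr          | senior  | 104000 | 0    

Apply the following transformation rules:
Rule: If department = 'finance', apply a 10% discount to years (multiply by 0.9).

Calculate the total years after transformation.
65.8

Step 1: Records with department = 'finance' have total years = 12
Step 2: Apply multiplier: 12 × 0.9 = 10.8
Step 3: Other records total: 55
Step 4: Final sum = 10.8 + 55 = 65.8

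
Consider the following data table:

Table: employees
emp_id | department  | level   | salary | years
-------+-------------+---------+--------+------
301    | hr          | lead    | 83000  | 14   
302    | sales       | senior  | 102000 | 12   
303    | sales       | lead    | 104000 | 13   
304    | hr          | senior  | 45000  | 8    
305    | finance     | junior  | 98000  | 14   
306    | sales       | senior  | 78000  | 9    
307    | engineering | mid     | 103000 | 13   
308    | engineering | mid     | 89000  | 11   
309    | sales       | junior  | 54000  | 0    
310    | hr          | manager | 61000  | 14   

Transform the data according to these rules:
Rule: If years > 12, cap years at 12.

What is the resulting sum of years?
100

Step 1: 5 records have years > 12
Step 2: These records originally summed to 68
Step 3: After capping: 5 × 12 = 60
Step 4: Unaffected records sum: 40
Step 5: Final sum = 60 + 40 = 100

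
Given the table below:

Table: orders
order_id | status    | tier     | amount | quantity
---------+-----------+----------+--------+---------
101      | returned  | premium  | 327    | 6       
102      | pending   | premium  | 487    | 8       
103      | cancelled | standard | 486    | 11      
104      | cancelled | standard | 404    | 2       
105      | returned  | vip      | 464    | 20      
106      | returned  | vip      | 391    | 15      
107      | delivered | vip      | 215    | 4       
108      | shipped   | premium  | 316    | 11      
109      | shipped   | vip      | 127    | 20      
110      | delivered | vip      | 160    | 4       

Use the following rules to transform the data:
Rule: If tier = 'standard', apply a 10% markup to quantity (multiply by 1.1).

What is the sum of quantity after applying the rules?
102.3

Step 1: Records with tier = 'standard' have total quantity = 13
Step 2: Apply multiplier: 13 × 1.1 = 14.3
Step 3: Other records total: 88
Step 4: Final sum = 14.3 + 88 = 102.3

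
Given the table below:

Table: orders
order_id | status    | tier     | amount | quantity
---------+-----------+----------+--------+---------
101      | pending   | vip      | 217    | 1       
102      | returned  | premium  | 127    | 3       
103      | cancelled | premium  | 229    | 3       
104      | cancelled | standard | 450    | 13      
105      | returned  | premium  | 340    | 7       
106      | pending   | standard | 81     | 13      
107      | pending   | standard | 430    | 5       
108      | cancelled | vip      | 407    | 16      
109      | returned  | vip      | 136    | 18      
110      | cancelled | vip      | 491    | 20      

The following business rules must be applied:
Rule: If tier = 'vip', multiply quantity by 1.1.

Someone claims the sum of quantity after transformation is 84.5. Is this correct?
No, the correct result is 104.5.

Step 1: Calculate the correct sum after transformation
Step 2: Apply multiplier 1.1 to records where tier = 'vip'
Step 3: Correct result = 104.5
Step 4: Claimed result = 84.5
Step 5: 104.5 ≠ 84.5
Conclusion: The claimed result is incorrect. The correct answer is 104.5.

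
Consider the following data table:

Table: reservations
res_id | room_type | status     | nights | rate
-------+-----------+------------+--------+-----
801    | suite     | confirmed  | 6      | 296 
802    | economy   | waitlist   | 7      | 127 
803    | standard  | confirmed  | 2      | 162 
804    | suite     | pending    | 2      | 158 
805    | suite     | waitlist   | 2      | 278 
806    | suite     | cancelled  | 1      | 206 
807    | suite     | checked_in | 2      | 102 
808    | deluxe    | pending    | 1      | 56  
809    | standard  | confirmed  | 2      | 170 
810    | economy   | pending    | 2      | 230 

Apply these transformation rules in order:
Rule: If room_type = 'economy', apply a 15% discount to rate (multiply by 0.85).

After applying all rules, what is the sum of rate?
1731.45

Step 1: Records with room_type = 'economy' have total rate = 357
Step 2: Apply multiplier: 357 × 0.85 = 303.45
Step 3: Other records total: 1428
Step 4: Final sum = 303.45 + 1428 = 1731.45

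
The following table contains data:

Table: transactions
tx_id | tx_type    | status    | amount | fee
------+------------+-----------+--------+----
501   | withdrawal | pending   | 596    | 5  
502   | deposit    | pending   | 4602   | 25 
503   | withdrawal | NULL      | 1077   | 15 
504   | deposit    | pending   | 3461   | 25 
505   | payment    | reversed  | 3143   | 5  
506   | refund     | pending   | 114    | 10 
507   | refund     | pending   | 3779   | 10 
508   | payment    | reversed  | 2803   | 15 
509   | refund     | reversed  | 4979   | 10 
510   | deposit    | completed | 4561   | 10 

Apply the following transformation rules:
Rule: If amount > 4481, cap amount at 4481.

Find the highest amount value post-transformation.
4481

Step 1: Original maximum amount = 4979
Step 2: Apply cap at 4481
Step 3: 3 records had amount > 4481 and were capped
Step 4: Maximum after transformation = 4481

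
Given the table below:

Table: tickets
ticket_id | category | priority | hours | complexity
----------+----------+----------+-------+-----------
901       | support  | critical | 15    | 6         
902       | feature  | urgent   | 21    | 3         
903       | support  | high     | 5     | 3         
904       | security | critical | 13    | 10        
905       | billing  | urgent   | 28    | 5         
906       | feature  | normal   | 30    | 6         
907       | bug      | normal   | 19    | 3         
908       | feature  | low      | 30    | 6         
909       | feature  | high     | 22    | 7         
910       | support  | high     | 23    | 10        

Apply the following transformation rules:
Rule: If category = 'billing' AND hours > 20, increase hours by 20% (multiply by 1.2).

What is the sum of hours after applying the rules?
211.6

Step 1: Find records where category = 'billing' AND hours > 20
Step 2: 1 records match, summing to 28
Step 3: After multiplier: 28 × 1.2 = 33.6
Step 4: Unaffected records sum: 178
Step 5: Final sum = 33.6 + 178 = 211.6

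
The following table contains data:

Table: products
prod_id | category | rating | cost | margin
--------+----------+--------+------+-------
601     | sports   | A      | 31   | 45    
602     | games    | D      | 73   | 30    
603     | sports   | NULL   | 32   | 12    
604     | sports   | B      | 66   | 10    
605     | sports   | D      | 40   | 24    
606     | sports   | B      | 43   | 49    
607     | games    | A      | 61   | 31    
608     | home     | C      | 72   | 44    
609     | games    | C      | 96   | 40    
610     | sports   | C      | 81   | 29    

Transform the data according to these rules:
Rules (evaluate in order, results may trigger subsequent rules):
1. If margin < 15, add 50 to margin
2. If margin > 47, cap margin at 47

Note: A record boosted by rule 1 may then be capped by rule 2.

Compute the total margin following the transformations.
384

Step 1: Apply rule 1 to records with margin < 15
  - 2 records get bonus of 50
  - Of these, 2 records then exceed 47 and get capped
Step 2: Apply rule 2 to records with margin > 47
  - 1 records (original) are capped
Step 3: Calculate final sum = 384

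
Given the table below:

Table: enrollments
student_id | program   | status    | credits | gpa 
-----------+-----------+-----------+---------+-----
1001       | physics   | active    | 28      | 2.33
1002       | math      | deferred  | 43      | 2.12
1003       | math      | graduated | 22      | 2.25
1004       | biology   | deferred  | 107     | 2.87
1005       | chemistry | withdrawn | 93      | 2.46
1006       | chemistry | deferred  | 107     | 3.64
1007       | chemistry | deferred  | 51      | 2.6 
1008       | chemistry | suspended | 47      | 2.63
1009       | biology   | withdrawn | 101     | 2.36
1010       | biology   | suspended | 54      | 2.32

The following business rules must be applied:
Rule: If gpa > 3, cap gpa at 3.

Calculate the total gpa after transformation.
24.94

Step 1: 1 records have gpa > 3
Step 2: These records originally summed to 3.64
Step 3: After capping: 1 × 3 = 3
Step 4: Unaffected records sum: 21.94
Step 5: Final sum = 3 + 21.94 = 24.94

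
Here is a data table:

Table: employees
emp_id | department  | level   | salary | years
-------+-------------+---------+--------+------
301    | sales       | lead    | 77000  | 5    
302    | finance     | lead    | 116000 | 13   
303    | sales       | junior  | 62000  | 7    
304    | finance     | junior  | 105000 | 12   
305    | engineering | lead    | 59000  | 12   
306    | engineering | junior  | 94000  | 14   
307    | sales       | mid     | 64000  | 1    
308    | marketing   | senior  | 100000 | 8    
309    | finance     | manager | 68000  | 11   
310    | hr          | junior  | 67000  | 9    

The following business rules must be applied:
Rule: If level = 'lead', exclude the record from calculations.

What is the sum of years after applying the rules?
62

Step 1: Identify records where level = 'lead'
Step 2: The excluded records sum to 30
Step 3: Original total years = 92
Step 4: Remaining total = 92 - 30 = 62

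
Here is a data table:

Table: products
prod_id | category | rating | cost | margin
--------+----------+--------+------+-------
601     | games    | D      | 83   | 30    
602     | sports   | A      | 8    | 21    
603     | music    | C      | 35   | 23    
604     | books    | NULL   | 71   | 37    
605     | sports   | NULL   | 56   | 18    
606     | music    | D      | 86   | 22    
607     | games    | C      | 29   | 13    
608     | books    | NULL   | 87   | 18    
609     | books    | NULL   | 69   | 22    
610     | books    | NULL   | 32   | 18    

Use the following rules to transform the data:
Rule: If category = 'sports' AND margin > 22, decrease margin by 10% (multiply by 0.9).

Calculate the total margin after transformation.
222

Step 1: Find records where category = 'sports' AND margin > 22
Step 2: 0 records match, summing to 0
Step 3: After multiplier: 0 × 0.9 = 0.0
Step 4: Unaffected records sum: 222
Step 5: Final sum = 0.0 + 222 = 222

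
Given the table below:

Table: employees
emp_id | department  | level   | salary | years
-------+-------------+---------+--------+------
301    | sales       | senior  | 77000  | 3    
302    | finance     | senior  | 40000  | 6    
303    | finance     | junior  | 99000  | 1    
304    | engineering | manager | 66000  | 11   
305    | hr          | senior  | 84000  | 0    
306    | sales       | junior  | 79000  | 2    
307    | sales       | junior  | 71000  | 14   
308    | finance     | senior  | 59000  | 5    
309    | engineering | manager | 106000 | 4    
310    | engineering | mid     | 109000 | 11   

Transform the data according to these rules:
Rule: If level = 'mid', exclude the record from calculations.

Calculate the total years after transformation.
46

Step 1: Identify records where level = 'mid'
Step 2: The excluded records sum to 11
Step 3: Original total years = 57
Step 4: Remaining total = 57 - 11 = 46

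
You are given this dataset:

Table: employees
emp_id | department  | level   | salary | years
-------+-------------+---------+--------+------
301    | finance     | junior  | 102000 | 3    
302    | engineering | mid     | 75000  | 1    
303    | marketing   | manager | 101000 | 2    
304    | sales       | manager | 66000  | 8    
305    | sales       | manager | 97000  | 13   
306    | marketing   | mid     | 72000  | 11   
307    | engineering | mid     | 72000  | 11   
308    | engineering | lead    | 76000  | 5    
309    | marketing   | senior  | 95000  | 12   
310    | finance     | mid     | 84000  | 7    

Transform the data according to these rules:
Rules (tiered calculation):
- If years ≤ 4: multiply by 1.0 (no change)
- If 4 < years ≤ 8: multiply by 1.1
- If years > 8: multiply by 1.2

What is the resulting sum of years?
84.4

Step 1: Tier 1 (years ≤ 4): 3 records, sum = 6 × 1.0 = 6.0
Step 2: Tier 2 (4 < years ≤ 8): 3 records, sum = 20 × 1.1 = 22.0
Step 3: Tier 3 (years > 8): 4 records, sum = 47 × 1.2 = 56.4
Step 4: Final sum = 6.0 + 22.0 + 56.4 = 84.4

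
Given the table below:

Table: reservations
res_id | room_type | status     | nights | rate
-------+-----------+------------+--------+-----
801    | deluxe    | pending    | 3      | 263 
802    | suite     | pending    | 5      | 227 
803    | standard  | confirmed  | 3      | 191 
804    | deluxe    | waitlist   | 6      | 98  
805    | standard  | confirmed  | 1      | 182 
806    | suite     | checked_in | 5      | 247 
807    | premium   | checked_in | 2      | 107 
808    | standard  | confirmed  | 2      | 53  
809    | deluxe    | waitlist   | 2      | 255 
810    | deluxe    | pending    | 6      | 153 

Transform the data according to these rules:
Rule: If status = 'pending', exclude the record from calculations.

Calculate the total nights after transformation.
21

Step 1: Identify records where status = 'pending'
Step 2: The excluded records sum to 14
Step 3: Original total nights = 35
Step 4: Remaining total = 35 - 14 = 21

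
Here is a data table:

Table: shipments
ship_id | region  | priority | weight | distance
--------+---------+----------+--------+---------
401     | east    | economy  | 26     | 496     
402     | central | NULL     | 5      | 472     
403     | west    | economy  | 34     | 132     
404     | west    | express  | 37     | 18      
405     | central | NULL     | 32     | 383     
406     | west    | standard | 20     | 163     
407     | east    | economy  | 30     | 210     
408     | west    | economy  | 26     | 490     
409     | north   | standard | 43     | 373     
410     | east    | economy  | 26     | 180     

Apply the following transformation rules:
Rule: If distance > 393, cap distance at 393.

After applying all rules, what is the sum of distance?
2638

Step 1: 3 records have distance > 393
Step 2: These records originally summed to 1458
Step 3: After capping: 3 × 393 = 1179
Step 4: Unaffected records sum: 1459
Step 5: Final sum = 1179 + 1459 = 2638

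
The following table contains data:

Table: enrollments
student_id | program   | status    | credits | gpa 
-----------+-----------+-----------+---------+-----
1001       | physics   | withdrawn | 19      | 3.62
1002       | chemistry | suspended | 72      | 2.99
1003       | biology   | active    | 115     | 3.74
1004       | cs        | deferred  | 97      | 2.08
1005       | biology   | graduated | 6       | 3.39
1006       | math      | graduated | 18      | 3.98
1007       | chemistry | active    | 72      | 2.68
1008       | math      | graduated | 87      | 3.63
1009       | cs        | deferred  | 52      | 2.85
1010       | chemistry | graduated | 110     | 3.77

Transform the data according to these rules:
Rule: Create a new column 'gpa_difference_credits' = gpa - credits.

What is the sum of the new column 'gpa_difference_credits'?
-615.27

Step 1: For each record, compute gpa - credits
Example calculations:
  3.62 - 19 = -15.38
  2.99 - 72 = -69.01
  3.74 - 115 = -111.26
  ...
Step 2: Sum all derived values
Step 3: Total = -615.27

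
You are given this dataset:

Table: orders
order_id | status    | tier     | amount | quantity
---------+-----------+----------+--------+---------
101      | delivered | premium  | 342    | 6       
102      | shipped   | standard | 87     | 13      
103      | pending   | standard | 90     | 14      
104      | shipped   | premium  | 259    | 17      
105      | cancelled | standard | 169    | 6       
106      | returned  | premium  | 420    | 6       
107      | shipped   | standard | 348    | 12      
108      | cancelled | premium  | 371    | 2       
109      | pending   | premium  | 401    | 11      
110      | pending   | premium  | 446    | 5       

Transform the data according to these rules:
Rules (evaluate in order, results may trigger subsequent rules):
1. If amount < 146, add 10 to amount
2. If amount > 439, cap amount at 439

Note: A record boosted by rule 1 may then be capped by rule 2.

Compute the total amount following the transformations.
2946

Step 1: Apply rule 1 to records with amount < 146
  - 2 records get bonus of 10
  - Of these, 0 records then exceed 439 and get capped
Step 2: Apply rule 2 to records with amount > 439
  - 1 records (original) are capped
Step 3: Calculate final sum = 2946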